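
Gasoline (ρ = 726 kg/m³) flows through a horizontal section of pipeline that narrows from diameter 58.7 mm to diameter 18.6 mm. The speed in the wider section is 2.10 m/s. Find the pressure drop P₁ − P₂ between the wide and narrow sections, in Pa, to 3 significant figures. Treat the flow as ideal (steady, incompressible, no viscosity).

ΔP ≈ 157000 Pa

Mass conservation (A₁v₁ = A₂v₂) gives v₂ = 2.10 × 27.1/2.72 = 20.9 m/s.
The pipe is horizontal, so Bernoulli reduces to P₁ + ½ρv₁² = P₂ + ½ρv₂².
P₁ − P₂ = ½·726·(20.9² − 2.10²) = ½·726·433 = 157000 Pa.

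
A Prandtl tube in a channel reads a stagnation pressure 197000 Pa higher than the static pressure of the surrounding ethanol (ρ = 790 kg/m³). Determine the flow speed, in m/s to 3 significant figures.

v ≈ 22.3 m/s

The dynamic pressure equals the rise in static pressure at the stagnation point: ΔP = ½ρv².
v = √(2ΔP/ρ) = √(2·197000/790) = 22.3 m/s.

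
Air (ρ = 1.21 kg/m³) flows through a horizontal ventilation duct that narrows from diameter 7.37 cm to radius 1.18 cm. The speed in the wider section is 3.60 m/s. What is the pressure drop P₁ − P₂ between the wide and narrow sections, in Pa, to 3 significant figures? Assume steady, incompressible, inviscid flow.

Mass conservation (A₁v₁ = A₂v₂) gives v₂ = 3.60 × 42.7/4.37 = 35.1 m/s.
Along the horizontal streamline, P + ½ρv² is constant.
P₁ − P₂ = ½·1.21·(35.1² − 3.60²) = ½·1.21·1220 = 738 Pa.

738 Pa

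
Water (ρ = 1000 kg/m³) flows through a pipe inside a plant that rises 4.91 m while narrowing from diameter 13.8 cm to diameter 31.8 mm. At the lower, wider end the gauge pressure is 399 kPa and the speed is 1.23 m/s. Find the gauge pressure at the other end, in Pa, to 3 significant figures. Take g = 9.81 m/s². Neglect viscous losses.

The volume flow rate is constant, so v₂ = (A₁/A₂)v₁ = (150/7.94)·1.23 = 23.2 m/s.
Applying Bernoulli between the two ends and solving for P₂: P₂ = P₁ + ½ρ(v₁² − v₂²) − ρgΔh.
P₂ = 399000 + ½·1000·(1.23² − 23.2²) − 1000·9.81·(+4.91) = 399000 + (-268000) − (48200) = 83300 Pa.

P₂ ≈ 83300 Pa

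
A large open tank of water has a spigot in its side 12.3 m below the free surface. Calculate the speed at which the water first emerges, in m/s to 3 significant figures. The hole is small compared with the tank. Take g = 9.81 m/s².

v ≈ 15.5 m/s

With the surface at rest and both surface and jet at atmospheric pressure, Bernoulli gives ρg h = ½ρv², so v = √(2gh) = √(2·9.81·12.3) = 15.5 m/s.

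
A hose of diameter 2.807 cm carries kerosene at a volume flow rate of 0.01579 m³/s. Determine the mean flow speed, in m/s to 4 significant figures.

Q = 0.01579 m³/s = 0.01579 m³/s.
v = Q/A = 0.01579 / 0.0006188 = 25.52 m/s.

v ≈ 25.52 m/s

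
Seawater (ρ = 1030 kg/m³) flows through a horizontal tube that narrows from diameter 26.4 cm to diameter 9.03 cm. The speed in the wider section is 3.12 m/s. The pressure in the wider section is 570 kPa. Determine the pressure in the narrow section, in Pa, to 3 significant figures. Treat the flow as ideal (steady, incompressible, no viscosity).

P₂ ≈ 209000 Pa

Continuity gives A₁v₁ = A₂v₂, so v₂ = (547 cm²)/(64.0 cm²) × 3.12 m/s = 26.7 m/s.
Bernoulli (h₁ = h₂): P₁ − P₂ = ½ρ(v₂² − v₁²).
P₂ = P₁ − ½ρ(v₂² − v₁²) = 570000 − ½·1030·(26.7² − 3.12²) = 570000 − 361000 = 209000 Pa.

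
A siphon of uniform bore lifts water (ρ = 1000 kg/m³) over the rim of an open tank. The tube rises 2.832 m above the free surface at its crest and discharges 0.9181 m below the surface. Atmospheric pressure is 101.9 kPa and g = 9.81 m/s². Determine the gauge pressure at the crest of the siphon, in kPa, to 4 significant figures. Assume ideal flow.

The outlet speed comes from Torricelli: v = √(2g·0.9181) = 4.244 m/s.
The bore is uniform, so the speed at the crest is the same v. Bernoulli surface→crest: P_atm = P_top + ½ρv² + ρg·h_top.
P_top = 101900 − ½·1000·4.244² − 1000·9.81·2.832 = 65110 Pa. So P_gauge = P_top − P_atm = -36790 Pa.

P_gauge = -36.79 kPa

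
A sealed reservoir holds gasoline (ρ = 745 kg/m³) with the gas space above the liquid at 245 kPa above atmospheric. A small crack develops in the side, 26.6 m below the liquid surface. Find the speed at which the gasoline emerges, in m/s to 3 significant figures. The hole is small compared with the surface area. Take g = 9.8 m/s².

Take point 1 at the surface (v₁ ≈ 0) and point 2 at the hole (at atmospheric pressure). Bernoulli: P₁ + ρg h = P_atm + ½ρv₂².
With P₁ − P_atm = 245000 Pa, v₂ = √(2gh + 2ΔP/ρ) = √(2·9.8·26.6 + 2·245000/745) = 34.3 m/s.

v = 34.3 m/s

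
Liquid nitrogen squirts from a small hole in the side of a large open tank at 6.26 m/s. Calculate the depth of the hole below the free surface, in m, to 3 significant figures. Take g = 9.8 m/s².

Inverting v = √(2gh) gives h = v² / 2g.
h = 6.26²/(2·9.8) = 39.2/19.60 = 2.00 m.

h ≈ 2.00 m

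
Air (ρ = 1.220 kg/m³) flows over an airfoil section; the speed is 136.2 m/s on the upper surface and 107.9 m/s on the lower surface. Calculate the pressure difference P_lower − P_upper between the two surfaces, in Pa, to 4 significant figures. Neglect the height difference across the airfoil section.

The pressure is lower where the speed is higher: ΔP = ½ρ(v_up² − v_low²).
ΔP = ½·1.220·(136.2² − 107.9²) = 4214 Pa.

4214 Pa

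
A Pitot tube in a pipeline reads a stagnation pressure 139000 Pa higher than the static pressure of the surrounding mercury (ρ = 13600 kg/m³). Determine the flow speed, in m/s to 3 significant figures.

At the stagnation point the flow is brought to rest, so Bernoulli gives P_stag − P_static = ½ρv².
v = √(2ΔP/ρ) = √(2·139000/13600) = 4.52 m/s.

v ≈ 4.52 m/s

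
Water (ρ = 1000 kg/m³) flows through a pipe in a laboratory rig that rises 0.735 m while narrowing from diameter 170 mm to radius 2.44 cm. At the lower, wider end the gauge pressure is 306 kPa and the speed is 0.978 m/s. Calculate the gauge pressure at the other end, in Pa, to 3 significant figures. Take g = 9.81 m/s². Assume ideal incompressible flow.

P₂ = 229000 Pa

The volume flow rate is constant, so v₂ = (A₁/A₂)v₁ = (227/18.7)·0.978 = 11.9 m/s.
Applying Bernoulli between the two ends and solving for P₂: P₂ = P₁ + ½ρ(v₁² − v₂²) − ρgΔh.
P₂ = 306000 + ½·1000·(0.978² − 11.9²) − 1000·9.81·(+0.735) = 306000 + (-70000) − (7210) = 229000 Pa.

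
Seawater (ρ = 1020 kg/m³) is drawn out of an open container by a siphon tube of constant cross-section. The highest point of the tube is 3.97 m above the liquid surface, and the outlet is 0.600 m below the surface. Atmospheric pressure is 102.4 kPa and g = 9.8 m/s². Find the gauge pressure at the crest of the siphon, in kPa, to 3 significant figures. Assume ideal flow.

Bernoulli surface→outlet gives ½v² = g·h_out, so v = √(2·9.8·0.600) = 3.43 m/s.
With constant cross-section the crest speed equals v; applying Bernoulli from the surface up to the crest, P_top = P_atm − ½ρv² − ρg·h_top.
P_top = 102400 − ½·1020·3.43² − 1020·9.8·3.97 = 56700 Pa. So P_gauge = P_top − P_atm = -45700 Pa.

-45.7 kPa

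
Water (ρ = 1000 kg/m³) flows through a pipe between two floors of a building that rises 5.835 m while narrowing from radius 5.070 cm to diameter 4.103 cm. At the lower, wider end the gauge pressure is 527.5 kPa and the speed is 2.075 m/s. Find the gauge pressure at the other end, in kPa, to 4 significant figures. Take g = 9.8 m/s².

P₂ ≈ 392.2 kPa

Continuity gives A₁v₁ = A₂v₂, so v₂ = (80.75 cm²)/(13.22 cm²) × 2.075 m/s = 12.67 m/s.
Bernoulli: P₁ + ½ρv₁² + ρg h₁ = P₂ + ½ρv₂² + ρg h₂, so P₂ = P₁ + ½ρ(v₁² − v₂²) − ρg(h₂ − h₁).
P₂ = 527500 + ½·1000·(2.075² − 12.67²) − 1000·9.8·(+5.835) = 527500 + (-78150) − (57180) = 392200 Pa.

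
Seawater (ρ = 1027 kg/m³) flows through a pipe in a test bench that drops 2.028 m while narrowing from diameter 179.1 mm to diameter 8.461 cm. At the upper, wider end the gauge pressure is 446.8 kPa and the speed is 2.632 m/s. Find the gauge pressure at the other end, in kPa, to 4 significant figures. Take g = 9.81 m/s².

The volume flow rate is constant, so v₂ = (A₁/A₂)v₁ = (251.9/56.23)·2.632 = 11.79 m/s.
Applying Bernoulli between the two ends and solving for P₂: P₂ = P₁ + ½ρ(v₁² − v₂²) − ρgΔh.
P₂ = 446800 + ½·1027·(2.632² − 11.79²) − 1027·9.81·(−2.028) = 446800 + (-67860) − (-20430) = 399400 Pa.

P₂ ≈ 399.4 kPa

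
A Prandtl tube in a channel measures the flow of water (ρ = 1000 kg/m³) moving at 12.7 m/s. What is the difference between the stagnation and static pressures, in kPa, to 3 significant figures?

ΔP ≈ 80.6 kPa

The dynamic pressure equals the rise in static pressure at the stagnation point: ΔP = ½ρv².
ΔP = ½·1000·12.7² = 80600 Pa.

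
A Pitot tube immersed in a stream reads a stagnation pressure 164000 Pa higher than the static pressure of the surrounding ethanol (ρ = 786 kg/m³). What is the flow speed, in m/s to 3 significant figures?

v = 20.4 m/s

Bernoulli between the free stream and the stagnation point: ½ρv² = P_stag − P_static.
v = √(2ΔP/ρ) = √(2·164000/786) = 20.4 m/s.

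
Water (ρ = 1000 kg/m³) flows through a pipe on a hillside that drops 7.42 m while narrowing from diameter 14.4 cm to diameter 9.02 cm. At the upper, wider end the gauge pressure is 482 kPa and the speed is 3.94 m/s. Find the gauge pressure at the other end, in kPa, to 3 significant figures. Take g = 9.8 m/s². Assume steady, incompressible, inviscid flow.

P₂ ≈ 512 kPa

Mass conservation (A₁v₁ = A₂v₂) gives v₂ = 3.94 × 163/63.9 = 10.0 m/s.
Bernoulli: P₁ + ½ρv₁² + ρg h₁ = P₂ + ½ρv₂² + ρg h₂, so P₂ = P₁ + ½ρ(v₁² − v₂²) − ρg(h₂ − h₁).
P₂ = 482000 + ½·1000·(3.94² − 10.0²) − 1000·9.8·(−7.42) = 482000 + (-42700) − (-72700) = 512000 Pa.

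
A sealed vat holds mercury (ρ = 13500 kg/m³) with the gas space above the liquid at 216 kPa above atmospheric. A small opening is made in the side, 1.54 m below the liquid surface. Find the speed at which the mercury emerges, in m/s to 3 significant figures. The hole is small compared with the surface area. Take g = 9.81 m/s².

Take point 1 at the surface (v₁ ≈ 0) and point 2 at the hole (at atmospheric pressure). Bernoulli: P₁ + ρg h = P_atm + ½ρv₂².
With P₁ − P_atm = 216000 Pa, v₂ = √(2gh + 2ΔP/ρ) = √(2·9.81·1.54 + 2·216000/13500) = 7.89 m/s.

7.89 m/s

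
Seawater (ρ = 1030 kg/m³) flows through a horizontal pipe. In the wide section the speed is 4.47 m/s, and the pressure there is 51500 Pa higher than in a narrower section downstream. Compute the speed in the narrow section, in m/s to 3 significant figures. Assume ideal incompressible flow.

Horizontal Bernoulli: P₁ + ½ρv₁² = P₂ + ½ρv₂², so v₂² = v₁² + 2(P₁ − P₂)/ρ.
v₂ = √(4.47² + 2·51500/1030) = √(20.0 + 100) = 11.0 m/s.

v₂ ≈ 11.0 m/s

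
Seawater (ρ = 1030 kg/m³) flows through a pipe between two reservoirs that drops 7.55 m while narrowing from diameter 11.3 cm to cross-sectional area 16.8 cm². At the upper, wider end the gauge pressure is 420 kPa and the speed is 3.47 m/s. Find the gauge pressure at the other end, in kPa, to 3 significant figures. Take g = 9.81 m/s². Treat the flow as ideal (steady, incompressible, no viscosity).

By continuity, v₂ = v₁·A₁/A₂ = 3.47·(100/16.8) = 20.7 m/s.
Energy conservation along the streamline gives P₂ = P₁ − ½ρ(v₂² − v₁²) − ρg(h₂ − h₁).
P₂ = 420000 + ½·1030·(3.47² − 20.7²) − 1030·9.81·(−7.55) = 420000 + (-215000) − (-76300) = 282000 Pa.

P₂ ≈ 282 kPa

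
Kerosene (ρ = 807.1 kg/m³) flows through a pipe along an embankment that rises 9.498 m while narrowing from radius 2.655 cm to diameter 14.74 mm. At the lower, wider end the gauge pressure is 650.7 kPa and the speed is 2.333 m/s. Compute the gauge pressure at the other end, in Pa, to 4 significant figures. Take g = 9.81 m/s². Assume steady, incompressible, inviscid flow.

P₂ ≈ 207800 Pa

Continuity gives A₁v₁ = A₂v₂, so v₂ = (22.15 cm²)/(1.706 cm²) × 2.333 m/s = 30.28 m/s.
Applying Bernoulli between the two ends and solving for P₂: P₂ = P₁ + ½ρ(v₁² − v₂²) − ρgΔh.
P₂ = 650700 + ½·807.1·(2.333² − 30.28²) − 807.1·9.81·(+9.498) = 650700 + (-367700) − (75200) = 207800 Pa.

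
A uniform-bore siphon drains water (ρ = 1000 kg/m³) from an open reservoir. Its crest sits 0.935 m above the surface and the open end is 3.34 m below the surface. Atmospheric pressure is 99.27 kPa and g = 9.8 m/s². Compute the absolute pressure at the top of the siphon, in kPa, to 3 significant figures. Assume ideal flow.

From the surface to the outlet (both open to atmosphere, surface at rest): v = √(2g·h_out) = √(2·9.8·3.34) = 8.09 m/s.
With constant cross-section the crest speed equals v; applying Bernoulli from the surface up to the crest, P_top = P_atm − ½ρv² − ρg·h_top.
P_top = 99270 − ½·1000·8.09² − 1000·9.8·0.935 = 57400 Pa.

P_top ≈ 57.4 kPa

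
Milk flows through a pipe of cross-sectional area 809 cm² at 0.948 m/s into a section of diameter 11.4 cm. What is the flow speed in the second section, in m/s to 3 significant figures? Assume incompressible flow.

The volume flow rate is constant, so v₂ = (A₁/A₂)v₁ = (809/102)·0.948 = 7.51 m/s.

7.51 m/s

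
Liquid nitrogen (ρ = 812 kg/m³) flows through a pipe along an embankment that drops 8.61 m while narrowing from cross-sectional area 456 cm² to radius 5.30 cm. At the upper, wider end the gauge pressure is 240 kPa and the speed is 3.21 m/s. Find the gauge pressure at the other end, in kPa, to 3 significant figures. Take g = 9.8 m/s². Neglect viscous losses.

P₂ ≈ 201 kPa

By continuity, v₂ = v₁·A₁/A₂ = 3.21·(456/88.2) = 16.6 m/s.
Energy conservation along the streamline gives P₂ = P₁ − ½ρ(v₂² − v₁²) − ρg(h₂ − h₁).
P₂ = 240000 + ½·812·(3.21² − 16.6²) − 812·9.8·(−8.61) = 240000 + (-108000) − (-68500) = 201000 Pa.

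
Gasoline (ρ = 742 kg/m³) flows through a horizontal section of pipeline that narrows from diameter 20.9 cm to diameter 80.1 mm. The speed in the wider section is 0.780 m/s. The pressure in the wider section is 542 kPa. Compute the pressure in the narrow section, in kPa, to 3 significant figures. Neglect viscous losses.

532 kPa

The volume flow rate is constant, so v₂ = (A₁/A₂)v₁ = (343/50.4)·0.780 = 5.31 m/s.
The pipe is horizontal, so Bernoulli reduces to P₁ + ½ρv₁² = P₂ + ½ρv₂².
P₂ = P₁ − ½ρ(v₂² − v₁²) = 542000 − ½·742·(5.31² − 0.780²) = 542000 − 10200 = 532000 Pa.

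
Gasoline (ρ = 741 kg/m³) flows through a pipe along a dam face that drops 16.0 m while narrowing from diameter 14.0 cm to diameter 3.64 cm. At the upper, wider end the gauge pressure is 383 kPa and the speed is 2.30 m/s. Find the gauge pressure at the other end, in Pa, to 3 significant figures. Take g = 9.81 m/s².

P₂ ≈ 72400 Pa

Continuity gives A₁v₁ = A₂v₂, so v₂ = (154 cm²)/(10.4 cm²) × 2.30 m/s = 34.0 m/s.
Applying Bernoulli between the two ends and solving for P₂: P₂ = P₁ + ½ρ(v₁² − v₂²) − ρgΔh.
P₂ = 383000 + ½·741·(2.30² − 34.0²) − 741·9.81·(−16.0) = 383000 + (-427000) − (-116000) = 72400 Pa.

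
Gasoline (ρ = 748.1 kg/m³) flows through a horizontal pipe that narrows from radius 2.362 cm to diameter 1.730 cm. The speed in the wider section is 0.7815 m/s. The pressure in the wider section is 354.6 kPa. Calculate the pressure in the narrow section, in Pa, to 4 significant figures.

P₂ ≈ 342100 Pa

The volume flow rate is constant, so v₂ = (A₁/A₂)v₁ = (17.53/2.351)·0.7815 = 5.827 m/s.
Along the horizontal streamline, P + ½ρv² is constant.
P₂ = P₁ − ½ρ(v₂² − v₁²) = 354600 − ½·748.1·(5.827² − 0.7815²) = 354600 − 12470 = 342100 Pa.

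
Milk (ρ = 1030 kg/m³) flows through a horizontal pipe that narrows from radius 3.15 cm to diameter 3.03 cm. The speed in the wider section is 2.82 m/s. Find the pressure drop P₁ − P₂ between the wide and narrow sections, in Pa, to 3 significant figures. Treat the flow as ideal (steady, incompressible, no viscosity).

72400 Pa

By continuity, v₂ = v₁·A₁/A₂ = 2.82·(31.2/7.21) = 12.2 m/s.
Bernoulli (h₁ = h₂): P₁ − P₂ = ½ρ(v₂² − v₁²).
P₁ − P₂ = ½·1030·(12.2² − 2.82²) = ½·1030·141 = 72400 Pa.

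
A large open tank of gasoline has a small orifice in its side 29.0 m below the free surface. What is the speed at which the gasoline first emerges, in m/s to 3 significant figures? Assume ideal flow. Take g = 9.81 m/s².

Bernoulli from surface to hole (P equal, v_surface ≈ 0): v = √(2gh) = √(2×9.81×29.0) = 23.9 m/s.

v ≈ 23.9 m/s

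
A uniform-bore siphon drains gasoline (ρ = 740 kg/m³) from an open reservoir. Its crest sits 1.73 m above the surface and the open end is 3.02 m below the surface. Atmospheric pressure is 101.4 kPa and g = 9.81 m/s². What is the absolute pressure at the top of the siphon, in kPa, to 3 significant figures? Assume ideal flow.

Bernoulli surface→outlet gives ½v² = g·h_out, so v = √(2·9.81·3.02) = 7.70 m/s.
With constant cross-section the crest speed equals v; applying Bernoulli from the surface up to the crest, P_top = P_atm − ½ρv² − ρg·h_top.
P_top = 101400 − ½·740·7.70² − 740·9.81·1.73 = 66900 Pa.

P_top ≈ 66.9 kPa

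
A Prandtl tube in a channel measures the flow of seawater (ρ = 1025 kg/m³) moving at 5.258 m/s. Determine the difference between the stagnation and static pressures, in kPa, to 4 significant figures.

ΔP ≈ 14.17 kPa

The dynamic pressure equals the rise in static pressure at the stagnation point: ΔP = ½ρv².
ΔP = ½·1025·5.258² = 14170 Pa.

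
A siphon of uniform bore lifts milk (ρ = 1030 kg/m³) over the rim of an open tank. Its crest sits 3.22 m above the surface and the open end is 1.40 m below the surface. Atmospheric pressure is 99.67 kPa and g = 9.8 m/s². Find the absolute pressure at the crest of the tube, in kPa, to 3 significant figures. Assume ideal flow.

53.0 kPa

Bernoulli surface→outlet gives ½v² = g·h_out, so v = √(2·9.8·1.40) = 5.24 m/s.
Continuity keeps v the same throughout the tube; from surface to crest, P_atm + 0 = P_top + ½ρv² + ρg·h_top.
P_top = 99670 − ½·1030·5.24² − 1030·9.8·3.22 = 53000 Pa.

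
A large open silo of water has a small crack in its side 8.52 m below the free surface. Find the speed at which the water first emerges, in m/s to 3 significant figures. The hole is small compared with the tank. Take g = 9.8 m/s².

v ≈ 12.9 m/s

With the surface at rest and both surface and jet at atmospheric pressure, Bernoulli gives ρg h = ½ρv², so v = √(2gh) = √(2·9.8·8.52) = 12.9 m/s.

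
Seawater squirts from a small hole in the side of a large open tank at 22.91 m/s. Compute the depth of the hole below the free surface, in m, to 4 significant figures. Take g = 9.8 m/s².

For a small hole in a large open tank, ½v² = gh, giving h = v²/(2g).
h = 22.91²/(2·9.8) = 524.9/19.60 = 26.78 m.

h ≈ 26.78 m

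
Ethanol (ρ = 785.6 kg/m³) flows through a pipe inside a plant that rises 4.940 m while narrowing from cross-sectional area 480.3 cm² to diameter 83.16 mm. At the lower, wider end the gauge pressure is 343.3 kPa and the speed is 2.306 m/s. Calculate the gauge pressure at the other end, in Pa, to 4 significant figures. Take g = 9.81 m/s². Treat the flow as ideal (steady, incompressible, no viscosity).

P₂ ≈ 144000 Pa

Mass conservation (A₁v₁ = A₂v₂) gives v₂ = 2.306 × 480.3/54.31 = 20.39 m/s.
Bernoulli: P₁ + ½ρv₁² + ρg h₁ = P₂ + ½ρv₂² + ρg h₂, so P₂ = P₁ + ½ρ(v₁² − v₂²) − ρg(h₂ − h₁).
P₂ = 343300 + ½·785.6·(2.306² − 20.39²) − 785.6·9.81·(+4.940) = 343300 + (-161200) − (38070) = 144000 Pa.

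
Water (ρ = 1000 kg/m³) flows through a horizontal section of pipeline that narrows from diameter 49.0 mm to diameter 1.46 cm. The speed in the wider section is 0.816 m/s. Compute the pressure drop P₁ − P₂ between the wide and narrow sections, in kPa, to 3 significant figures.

ΔP ≈ 41.9 kPa

Mass conservation (A₁v₁ = A₂v₂) gives v₂ = 0.816 × 18.9/1.67 = 9.19 m/s.
Along the horizontal streamline, P + ½ρv² is constant.
P₁ − P₂ = ½·1000·(9.19² − 0.816²) = ½·1000·83.8 = 41900 Pa.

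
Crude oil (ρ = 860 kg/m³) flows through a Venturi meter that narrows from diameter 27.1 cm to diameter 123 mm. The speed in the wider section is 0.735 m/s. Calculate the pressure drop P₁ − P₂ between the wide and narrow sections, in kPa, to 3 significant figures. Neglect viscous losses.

Mass conservation (A₁v₁ = A₂v₂) gives v₂ = 0.735 × 577/119 = 3.57 m/s.
The pipe is horizontal, so Bernoulli reduces to P₁ + ½ρv₁² = P₂ + ½ρv₂².
P₁ − P₂ = ½·860·(3.57² − 0.735²) = ½·860·12.2 = 5240 Pa.

ΔP ≈ 5.24 kPa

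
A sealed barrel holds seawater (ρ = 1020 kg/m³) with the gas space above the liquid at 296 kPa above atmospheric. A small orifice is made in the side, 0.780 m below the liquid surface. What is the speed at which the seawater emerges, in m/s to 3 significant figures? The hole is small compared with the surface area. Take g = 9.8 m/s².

Take point 1 at the surface (v₁ ≈ 0) and point 2 at the hole (at atmospheric pressure). Bernoulli: P₁ + ρg h = P_atm + ½ρv₂².
With P₁ − P_atm = 296000 Pa, v₂ = √(2gh + 2ΔP/ρ) = √(2·9.8·0.780 + 2·296000/1020) = 24.4 m/s.

v ≈ 24.4 m/s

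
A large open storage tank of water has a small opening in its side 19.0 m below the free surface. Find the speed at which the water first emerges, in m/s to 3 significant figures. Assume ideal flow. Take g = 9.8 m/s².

With the surface at rest and both surface and jet at atmospheric pressure, Bernoulli gives ρg h = ½ρv², so v = √(2gh) = √(2·9.8·19.0) = 19.3 m/s.

19.3 m/s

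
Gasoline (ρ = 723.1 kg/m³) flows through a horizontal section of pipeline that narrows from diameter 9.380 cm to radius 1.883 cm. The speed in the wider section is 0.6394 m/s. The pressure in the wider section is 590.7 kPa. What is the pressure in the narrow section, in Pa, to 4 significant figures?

P₂ ≈ 585200 Pa

Continuity gives A₁v₁ = A₂v₂, so v₂ = (69.10 cm²)/(11.14 cm²) × 0.6394 m/s = 3.967 m/s.
Along the horizontal streamline, P + ½ρv² is constant.
P₂ = P₁ − ½ρ(v₂² − v₁²) = 590700 − ½·723.1·(3.967² − 0.6394²) = 590700 − 5541 = 585200 Pa.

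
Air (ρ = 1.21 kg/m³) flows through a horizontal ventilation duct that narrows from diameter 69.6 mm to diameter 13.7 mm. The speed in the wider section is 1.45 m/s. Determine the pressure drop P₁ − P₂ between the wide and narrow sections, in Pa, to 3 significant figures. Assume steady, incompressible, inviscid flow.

Continuity gives A₁v₁ = A₂v₂, so v₂ = (38.0 cm²)/(1.47 cm²) × 1.45 m/s = 37.4 m/s.
Along the horizontal streamline, P + ½ρv² is constant.
P₁ − P₂ = ½·1.21·(37.4² − 1.45²) = ½·1.21·1400 = 846 Pa.

ΔP = 846 Pa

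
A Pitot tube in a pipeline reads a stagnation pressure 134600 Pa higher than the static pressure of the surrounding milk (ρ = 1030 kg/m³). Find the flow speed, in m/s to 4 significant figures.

16.17 m/s

The dynamic pressure equals the rise in static pressure at the stagnation point: ΔP = ½ρv².
v = √(2ΔP/ρ) = √(2·134600/1030) = 16.17 m/s.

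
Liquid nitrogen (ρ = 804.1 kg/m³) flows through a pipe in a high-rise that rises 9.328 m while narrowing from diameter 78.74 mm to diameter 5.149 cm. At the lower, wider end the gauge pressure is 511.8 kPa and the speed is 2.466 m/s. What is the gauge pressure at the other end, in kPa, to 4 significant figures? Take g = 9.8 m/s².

The volume flow rate is constant, so v₂ = (A₁/A₂)v₁ = (48.69/20.82)·2.466 = 5.767 m/s.
Applying Bernoulli between the two ends and solving for P₂: P₂ = P₁ + ½ρ(v₁² − v₂²) − ρgΔh.
P₂ = 511800 + ½·804.1·(2.466² − 5.767²) − 804.1·9.8·(+9.328) = 511800 + (-10930) − (73510) = 427400 Pa.

P₂ = 427.4 kPa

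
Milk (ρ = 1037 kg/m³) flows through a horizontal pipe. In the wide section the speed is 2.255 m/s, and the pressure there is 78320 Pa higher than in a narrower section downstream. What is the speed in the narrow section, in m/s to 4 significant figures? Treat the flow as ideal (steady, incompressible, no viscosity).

12.50 m/s

Along the level pipe P + ½ρv² is conserved, hence v₂² = v₁² + 2(P₁ − P₂)/ρ.
v₂ = √(2.255² + 2·78320/1037) = √(5.085 + 151.1) = 12.50 m/s.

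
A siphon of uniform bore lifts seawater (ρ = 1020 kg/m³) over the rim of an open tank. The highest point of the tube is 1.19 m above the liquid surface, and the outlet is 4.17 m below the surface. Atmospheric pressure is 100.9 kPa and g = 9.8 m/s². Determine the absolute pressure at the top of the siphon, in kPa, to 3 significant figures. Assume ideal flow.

From the surface to the outlet (both open to atmosphere, surface at rest): v = √(2g·h_out) = √(2·9.8·4.17) = 9.04 m/s.
Continuity keeps v the same throughout the tube; from surface to crest, P_atm + 0 = P_top + ½ρv² + ρg·h_top.
P_top = 100900 − ½·1020·9.04² − 1020·9.8·1.19 = 47300 Pa.

47.3 kPa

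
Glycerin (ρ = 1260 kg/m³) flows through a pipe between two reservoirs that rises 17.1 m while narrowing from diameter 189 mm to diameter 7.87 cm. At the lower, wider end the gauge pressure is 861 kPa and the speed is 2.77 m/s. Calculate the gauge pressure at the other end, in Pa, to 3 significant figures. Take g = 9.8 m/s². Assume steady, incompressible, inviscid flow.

494000 Pa

Mass conservation (A₁v₁ = A₂v₂) gives v₂ = 2.77 × 281/48.6 = 16.0 m/s.
Energy conservation along the streamline gives P₂ = P₁ − ½ρ(v₂² − v₁²) − ρg(h₂ − h₁).
P₂ = 861000 + ½·1260·(2.77² − 16.0²) − 1260·9.8·(+17.1) = 861000 + (-156000) − (211000) = 494000 Pa.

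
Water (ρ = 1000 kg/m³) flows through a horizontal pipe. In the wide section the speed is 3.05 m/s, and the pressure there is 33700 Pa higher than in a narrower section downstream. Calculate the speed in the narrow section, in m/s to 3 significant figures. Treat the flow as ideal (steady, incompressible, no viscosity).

v₂ ≈ 8.76 m/s

Along the level pipe P + ½ρv² is conserved, hence v₂² = v₁² + 2(P₁ − P₂)/ρ.
v₂ = √(3.05² + 2·33700/1000) = √(9.30 + 67.4) = 8.76 m/s.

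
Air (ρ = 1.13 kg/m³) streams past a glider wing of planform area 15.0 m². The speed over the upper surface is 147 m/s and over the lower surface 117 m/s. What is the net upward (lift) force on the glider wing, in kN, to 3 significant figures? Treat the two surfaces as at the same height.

The faster flow above has the lower pressure; Bernoulli (same height) gives ΔP = ½ρ(v_up² − v_low²).
ΔP = ½·1.13·(147² − 117²) = 4470 Pa.
Lift = ΔP · A = 4470 × 15.0 = 67100 N.

67.1 kN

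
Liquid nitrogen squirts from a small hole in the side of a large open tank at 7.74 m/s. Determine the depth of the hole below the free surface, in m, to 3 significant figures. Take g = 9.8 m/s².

Torricelli: v = √(2gh), so h = v²/(2g).
h = 7.74²/(2·9.8) = 59.9/19.60 = 3.06 m.

h ≈ 3.06 m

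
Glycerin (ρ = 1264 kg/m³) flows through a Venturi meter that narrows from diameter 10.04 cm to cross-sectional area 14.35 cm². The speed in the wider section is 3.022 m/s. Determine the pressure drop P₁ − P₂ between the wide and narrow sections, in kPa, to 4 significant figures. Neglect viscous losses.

Mass conservation (A₁v₁ = A₂v₂) gives v₂ = 3.022 × 79.17/14.35 = 16.67 m/s.
With no height change, Bernoulli's equation is P₁ + ½ρv₁² = P₂ + ½ρv₂².
P₁ − P₂ = ½·1264·(16.67² − 3.022²) = ½·1264·268.8 = 169900 Pa.

169.9 kPa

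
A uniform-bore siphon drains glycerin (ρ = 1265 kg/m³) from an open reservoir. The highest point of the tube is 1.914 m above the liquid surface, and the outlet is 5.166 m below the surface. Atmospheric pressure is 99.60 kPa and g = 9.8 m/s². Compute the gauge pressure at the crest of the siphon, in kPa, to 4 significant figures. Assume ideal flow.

The outlet speed comes from Torricelli: v = √(2g·5.166) = 10.06 m/s.
The bore is uniform, so the speed at the crest is the same v. Bernoulli surface→crest: P_atm = P_top + ½ρv² + ρg·h_top.
P_top = 99600 − ½·1265·10.06² − 1265·9.8·1.914 = 11830 Pa. So P_gauge = P_top − P_atm = -87770 Pa.

P_gauge ≈ -87.77 kPa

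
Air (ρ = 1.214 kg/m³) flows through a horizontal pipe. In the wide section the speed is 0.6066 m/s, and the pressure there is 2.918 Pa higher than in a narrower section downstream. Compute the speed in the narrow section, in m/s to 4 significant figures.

2.275 m/s

Along the level pipe P + ½ρv² is conserved, hence v₂² = v₁² + 2(P₁ − P₂)/ρ.
v₂ = √(0.6066² + 2·2.918/1.214) = √(0.3680 + 4.807) = 2.275 m/s.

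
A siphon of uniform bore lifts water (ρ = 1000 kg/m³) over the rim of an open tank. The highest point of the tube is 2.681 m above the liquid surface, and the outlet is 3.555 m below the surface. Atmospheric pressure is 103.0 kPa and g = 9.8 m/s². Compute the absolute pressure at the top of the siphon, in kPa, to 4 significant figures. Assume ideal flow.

P_top = 41.89 kPa

From the surface to the outlet (both open to atmosphere, surface at rest): v = √(2g·h_out) = √(2·9.8·3.555) = 8.347 m/s.
With constant cross-section the crest speed equals v; applying Bernoulli from the surface up to the crest, P_top = P_atm − ½ρv² − ρg·h_top.
P_top = 103000 − ½·1000·8.347² − 1000·9.8·2.681 = 41890 Pa.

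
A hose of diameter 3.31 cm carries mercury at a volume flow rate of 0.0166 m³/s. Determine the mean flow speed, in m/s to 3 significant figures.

Q = 0.0166 m³/s = 0.0166 m³/s.
v = Q/A = 0.0166 / 0.000860 = 19.3 m/s.

v = 19.3 m/s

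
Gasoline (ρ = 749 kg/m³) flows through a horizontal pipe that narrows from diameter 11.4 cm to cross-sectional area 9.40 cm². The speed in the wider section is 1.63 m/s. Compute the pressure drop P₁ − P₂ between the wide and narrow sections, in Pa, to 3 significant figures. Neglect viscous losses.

Mass conservation (A₁v₁ = A₂v₂) gives v₂ = 1.63 × 102/9.40 = 17.7 m/s.
Along the horizontal streamline, P + ½ρv² is constant.
P₁ − P₂ = ½·749·(17.7² − 1.63²) = ½·749·311 = 116000 Pa.

ΔP = 116000 Pa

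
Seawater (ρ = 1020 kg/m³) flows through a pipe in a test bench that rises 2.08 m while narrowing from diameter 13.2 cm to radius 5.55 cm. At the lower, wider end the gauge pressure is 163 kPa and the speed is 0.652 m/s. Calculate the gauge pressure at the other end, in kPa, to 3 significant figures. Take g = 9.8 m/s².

142 kPa

The volume flow rate is constant, so v₂ = (A₁/A₂)v₁ = (137/96.8)·0.652 = 0.922 m/s.
Energy conservation along the streamline gives P₂ = P₁ − ½ρ(v₂² − v₁²) − ρg(h₂ − h₁).
P₂ = 163000 + ½·1020·(0.652² − 0.922²) − 1020·9.8·(+2.08) = 163000 + (-217) − (20800) = 142000 Pa.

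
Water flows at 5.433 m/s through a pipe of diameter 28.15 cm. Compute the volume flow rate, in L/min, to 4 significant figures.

Q = 20290 L/min

Q = A·v = 0.06224 m² × 5.433 m/s = 0.3381 m³/s.
Converting: 0.3381 m³/s × 60000 = 20290 L/min.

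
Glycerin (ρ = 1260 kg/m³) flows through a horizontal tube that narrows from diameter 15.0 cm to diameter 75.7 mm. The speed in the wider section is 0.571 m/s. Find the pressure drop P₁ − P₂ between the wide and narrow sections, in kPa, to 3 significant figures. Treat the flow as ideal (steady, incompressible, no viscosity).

ΔP ≈ 2.96 kPa

Continuity gives A₁v₁ = A₂v₂, so v₂ = (177 cm²)/(45.0 cm²) × 0.571 m/s = 2.24 m/s.
The pipe is horizontal, so Bernoulli reduces to P₁ + ½ρv₁² = P₂ + ½ρv₂².
P₁ − P₂ = ½·1260·(2.24² − 0.571²) = ½·1260·4.70 = 2960 Pa.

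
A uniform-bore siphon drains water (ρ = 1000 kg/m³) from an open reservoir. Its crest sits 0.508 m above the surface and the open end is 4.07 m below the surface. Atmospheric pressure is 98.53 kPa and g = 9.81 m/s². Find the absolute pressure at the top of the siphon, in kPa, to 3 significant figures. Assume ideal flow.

P_top ≈ 53.6 kPa

Bernoulli surface→outlet gives ½v² = g·h_out, so v = √(2·9.81·4.07) = 8.94 m/s.
With constant cross-section the crest speed equals v; applying Bernoulli from the surface up to the crest, P_top = P_atm − ½ρv² − ρg·h_top.
P_top = 98530 − ½·1000·8.94² − 1000·9.81·0.508 = 53600 Pa.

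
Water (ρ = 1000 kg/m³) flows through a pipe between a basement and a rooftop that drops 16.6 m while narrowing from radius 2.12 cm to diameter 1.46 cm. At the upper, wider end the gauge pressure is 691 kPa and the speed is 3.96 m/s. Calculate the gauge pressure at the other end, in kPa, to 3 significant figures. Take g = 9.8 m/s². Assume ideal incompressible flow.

Mass conservation (A₁v₁ = A₂v₂) gives v₂ = 3.96 × 14.1/1.67 = 33.4 m/s.
Applying Bernoulli between the two ends and solving for P₂: P₂ = P₁ + ½ρ(v₁² − v₂²) − ρgΔh.
P₂ = 691000 + ½·1000·(3.96² − 33.4²) − 1000·9.8·(−16.6) = 691000 + (-550000) − (-163000) = 304000 Pa.

P₂ = 304 kPa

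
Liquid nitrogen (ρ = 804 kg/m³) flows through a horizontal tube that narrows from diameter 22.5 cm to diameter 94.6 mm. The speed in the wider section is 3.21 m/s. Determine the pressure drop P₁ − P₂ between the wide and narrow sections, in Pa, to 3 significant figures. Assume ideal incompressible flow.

By continuity, v₂ = v₁·A₁/A₂ = 3.21·(398/70.3) = 18.2 m/s.
Bernoulli (h₁ = h₂): P₁ − P₂ = ½ρ(v₂² − v₁²).
P₁ − P₂ = ½·804·(18.2² − 3.21²) = ½·804·319 = 128000 Pa.

128000 Pa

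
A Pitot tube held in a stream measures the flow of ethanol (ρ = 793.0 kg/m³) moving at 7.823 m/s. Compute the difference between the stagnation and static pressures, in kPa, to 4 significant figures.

ΔP ≈ 24.27 kPa

Bernoulli between the free stream and the stagnation point: ½ρv² = P_stag − P_static.
ΔP = ½·793.0·7.823² = 24270 Pa.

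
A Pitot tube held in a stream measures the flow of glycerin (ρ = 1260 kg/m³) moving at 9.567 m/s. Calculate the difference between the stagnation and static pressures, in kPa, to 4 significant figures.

Bernoulli between the free stream and the stagnation point: ½ρv² = P_stag − P_static.
ΔP = ½·1260·9.567² = 57660 Pa.

ΔP ≈ 57.66 kPa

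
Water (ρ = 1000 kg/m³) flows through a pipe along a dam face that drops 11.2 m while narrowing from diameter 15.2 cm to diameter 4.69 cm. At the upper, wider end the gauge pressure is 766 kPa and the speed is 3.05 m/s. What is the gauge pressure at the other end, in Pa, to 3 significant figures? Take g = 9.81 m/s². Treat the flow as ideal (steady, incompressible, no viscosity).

P₂ = 367000 Pa

Continuity gives A₁v₁ = A₂v₂, so v₂ = (181 cm²)/(17.3 cm²) × 3.05 m/s = 32.0 m/s.
Applying Bernoulli between the two ends and solving for P₂: P₂ = P₁ + ½ρ(v₁² − v₂²) − ρgΔh.
P₂ = 766000 + ½·1000·(3.05² − 32.0²) − 1000·9.81·(−11.2) = 766000 + (-509000) − (-110000) = 367000 Pa.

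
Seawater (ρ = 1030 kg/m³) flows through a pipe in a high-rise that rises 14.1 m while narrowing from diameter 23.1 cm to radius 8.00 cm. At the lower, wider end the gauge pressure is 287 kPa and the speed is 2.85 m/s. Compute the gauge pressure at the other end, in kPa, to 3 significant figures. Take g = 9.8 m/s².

Mass conservation (A₁v₁ = A₂v₂) gives v₂ = 2.85 × 419/201 = 5.94 m/s.
Applying Bernoulli between the two ends and solving for P₂: P₂ = P₁ + ½ρ(v₁² − v₂²) − ρgΔh.
P₂ = 287000 + ½·1030·(2.85² − 5.94²) − 1030·9.8·(+14.1) = 287000 + (-14000) − (142000) = 131000 Pa.

P₂ ≈ 131 kPa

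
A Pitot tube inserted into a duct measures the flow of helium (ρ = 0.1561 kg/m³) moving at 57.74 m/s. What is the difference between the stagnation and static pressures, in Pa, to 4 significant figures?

The dynamic pressure equals the rise in static pressure at the stagnation point: ΔP = ½ρv².
ΔP = ½·0.1561·57.74² = 260.2 Pa.

ΔP ≈ 260.2 Pa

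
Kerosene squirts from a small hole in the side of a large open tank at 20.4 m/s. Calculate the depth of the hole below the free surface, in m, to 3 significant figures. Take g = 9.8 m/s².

21.2 m

Torricelli: v = √(2gh), so h = v²/(2g).
h = 20.4²/(2·9.8) = 416/19.60 = 21.2 m.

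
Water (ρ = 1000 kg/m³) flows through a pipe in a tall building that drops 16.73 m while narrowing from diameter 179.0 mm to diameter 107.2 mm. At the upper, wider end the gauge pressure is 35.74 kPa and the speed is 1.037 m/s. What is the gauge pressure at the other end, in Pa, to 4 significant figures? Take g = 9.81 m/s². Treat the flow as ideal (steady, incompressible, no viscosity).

Continuity gives A₁v₁ = A₂v₂, so v₂ = (251.6 cm²)/(90.26 cm²) × 1.037 m/s = 2.891 m/s.
Bernoulli: P₁ + ½ρv₁² + ρg h₁ = P₂ + ½ρv₂² + ρg h₂, so P₂ = P₁ + ½ρ(v₁² − v₂²) − ρg(h₂ − h₁).
P₂ = 35740 + ½·1000·(1.037² − 2.891²) − 1000·9.81·(−16.73) = 35740 + (-3642) − (-164100) = 196200 Pa.

P₂ = 196200 Pa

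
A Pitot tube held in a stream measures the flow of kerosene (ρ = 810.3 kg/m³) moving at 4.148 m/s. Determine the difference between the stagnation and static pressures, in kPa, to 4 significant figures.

6.971 kPa

The dynamic pressure equals the rise in static pressure at the stagnation point: ΔP = ½ρv².
ΔP = ½·810.3·4.148² = 6971 Pa.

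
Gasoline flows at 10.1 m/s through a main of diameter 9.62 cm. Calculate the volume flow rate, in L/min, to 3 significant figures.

Q ≈ 4400 L/min

Q = A·v = 0.00727 m² × 10.1 m/s = 0.0734 m³/s.
Converting: 0.0734 m³/s × 60000 = 4400 L/min.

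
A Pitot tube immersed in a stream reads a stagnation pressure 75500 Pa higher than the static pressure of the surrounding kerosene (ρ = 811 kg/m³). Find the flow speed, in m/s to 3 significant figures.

v ≈ 13.6 m/s

The dynamic pressure equals the rise in static pressure at the stagnation point: ΔP = ½ρv².
v = √(2ΔP/ρ) = √(2·75500/811) = 13.6 m/s.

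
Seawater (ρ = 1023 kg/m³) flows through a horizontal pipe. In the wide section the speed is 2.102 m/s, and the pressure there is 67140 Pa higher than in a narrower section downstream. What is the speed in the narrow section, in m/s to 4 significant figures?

Along the level pipe P + ½ρv² is conserved, hence v₂² = v₁² + 2(P₁ − P₂)/ρ.
v₂ = √(2.102² + 2·67140/1023) = √(4.418 + 131.3) = 11.65 m/s.

11.65 m/s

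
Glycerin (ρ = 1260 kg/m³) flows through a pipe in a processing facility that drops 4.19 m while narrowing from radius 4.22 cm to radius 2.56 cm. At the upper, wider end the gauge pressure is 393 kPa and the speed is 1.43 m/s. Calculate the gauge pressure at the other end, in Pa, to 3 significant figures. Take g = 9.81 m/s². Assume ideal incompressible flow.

Mass conservation (A₁v₁ = A₂v₂) gives v₂ = 1.43 × 55.9/20.6 = 3.89 m/s.
Applying Bernoulli between the two ends and solving for P₂: P₂ = P₁ + ½ρ(v₁² − v₂²) − ρgΔh.
P₂ = 393000 + ½·1260·(1.43² − 3.89²) − 1260·9.81·(−4.19) = 393000 + (-8220) − (-51800) = 437000 Pa.

P₂ ≈ 437000 Pa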